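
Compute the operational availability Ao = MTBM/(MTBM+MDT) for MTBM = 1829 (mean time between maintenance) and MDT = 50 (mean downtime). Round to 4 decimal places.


MTBM = 1829
MDT = 50
MTBM + MDT = 1879
Ao = 1829 / 1879
Ao = 0.9734

0.9734


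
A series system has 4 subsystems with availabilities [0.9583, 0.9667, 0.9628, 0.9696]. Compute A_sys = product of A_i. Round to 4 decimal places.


Subsystems: [0.9583, 0.9667, 0.9628, 0.9696]
After subsystem 1 (A=0.9583): product = 0.9583
After subsystem 2 (A=0.9667): product = 0.9264
After subsystem 3 (A=0.9628): product = 0.8919
After subsystem 4 (A=0.9696): product = 0.8648
A_sys = 0.8648

0.8648


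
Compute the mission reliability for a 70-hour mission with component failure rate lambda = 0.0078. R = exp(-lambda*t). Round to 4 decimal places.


lambda = 0.0078
mission_time = 70
lambda * t = 0.0078 * 70 = 0.546
R = exp(-0.546)
R = 0.5793

0.5793


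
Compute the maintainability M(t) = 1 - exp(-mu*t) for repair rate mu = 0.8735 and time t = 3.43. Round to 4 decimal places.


mu = 0.8735, t = 3.43
mu * t = 0.8735 * 3.43 = 2.9961
exp(-2.9961) = 0.05
M(t) = 1 - 0.05
M(t) = 0.95

0.95


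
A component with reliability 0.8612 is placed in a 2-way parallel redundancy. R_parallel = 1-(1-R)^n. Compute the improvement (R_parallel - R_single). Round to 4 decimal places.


R_single = 0.8612, n = 2
1 - R_single = 0.1388
(1 - R_single)^n = 0.1388^2 = 0.0193
R_parallel = 1 - 0.0193 = 0.9807
Improvement = 0.9807 - 0.8612
Improvement = 0.1195

0.1195


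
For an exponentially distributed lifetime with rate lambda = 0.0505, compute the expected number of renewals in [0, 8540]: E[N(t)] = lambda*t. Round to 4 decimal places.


lambda = 0.0505
t = 8540
E[N(t)] = lambda * t
E[N(t)] = 0.0505 * 8540
E[N(t)] = 431.27

431.27


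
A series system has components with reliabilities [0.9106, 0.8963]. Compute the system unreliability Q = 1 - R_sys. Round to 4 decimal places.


Components: [0.9106, 0.8963]
After component 1: product = 0.9106
After component 2: product = 0.8162
R_sys = 0.8162
Q = 1 - 0.8162 = 0.1838

0.1838


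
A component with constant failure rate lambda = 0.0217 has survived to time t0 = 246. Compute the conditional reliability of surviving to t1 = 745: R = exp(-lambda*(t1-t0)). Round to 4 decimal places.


lambda = 0.0217
t0 = 246, t1 = 745
t1 - t0 = 499
lambda * (t1-t0) = 0.0217 * 499 = 10.8283
R = exp(-10.8283)
R = 0.0

0.0


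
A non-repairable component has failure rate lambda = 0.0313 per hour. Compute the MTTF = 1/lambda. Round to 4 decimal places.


lambda = 0.0313
MTTF = 1 / 0.0313
MTTF = 31.9489

31.9489


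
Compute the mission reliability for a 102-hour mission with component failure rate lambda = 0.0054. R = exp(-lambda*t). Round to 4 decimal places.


lambda = 0.0054
mission_time = 102
lambda * t = 0.0054 * 102 = 0.5508
R = exp(-0.5508)
R = 0.5765

0.5765


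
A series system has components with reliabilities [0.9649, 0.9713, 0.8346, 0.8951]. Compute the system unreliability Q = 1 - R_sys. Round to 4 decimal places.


Components: [0.9649, 0.9713, 0.8346, 0.8951]
After component 1: product = 0.9649
After component 2: product = 0.9372
After component 3: product = 0.7822
After component 4: product = 0.7001
R_sys = 0.7001
Q = 1 - 0.7001 = 0.2999

0.2999


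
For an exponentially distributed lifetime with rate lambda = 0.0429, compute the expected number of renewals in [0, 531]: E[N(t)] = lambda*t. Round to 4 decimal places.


lambda = 0.0429
t = 531
E[N(t)] = lambda * t
E[N(t)] = 0.0429 * 531
E[N(t)] = 22.7799

22.7799


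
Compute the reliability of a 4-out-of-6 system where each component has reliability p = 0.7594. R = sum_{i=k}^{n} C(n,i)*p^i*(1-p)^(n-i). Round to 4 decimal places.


k = 4, n = 6, p = 0.7594
i=4: C(6,4)=15 * 0.7594^4 * 0.2406^2 = 0.2888
i=5: C(6,5)=6 * 0.7594^5 * 0.2406^1 = 0.3646
i=6: C(6,6)=1 * 0.7594^6 * 0.2406^0 = 0.1918
R = sum of terms = 0.8452

0.8452


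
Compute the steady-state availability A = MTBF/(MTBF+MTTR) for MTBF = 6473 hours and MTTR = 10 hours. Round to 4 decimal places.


MTBF = 6473
MTTR = 10
MTBF + MTTR = 6483
A = 6473 / 6483
A = 0.9985

0.9985


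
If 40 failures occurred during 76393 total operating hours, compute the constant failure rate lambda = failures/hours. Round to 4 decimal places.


failures = 40
total_hours = 76393
lambda = 40 / 76393
lambda = 0.0005

0.0005


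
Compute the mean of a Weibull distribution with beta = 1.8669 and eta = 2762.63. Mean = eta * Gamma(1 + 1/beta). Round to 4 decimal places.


beta = 1.8669, eta = 2762.63
1/beta = 0.5356
1 + 1/beta = 1.5356
Gamma(1.5356) = 0.8879
Mean = 2762.63 * 0.8879
Mean = 2452.9452

2452.9452


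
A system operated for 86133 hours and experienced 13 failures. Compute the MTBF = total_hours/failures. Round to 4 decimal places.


total_hours = 86133
failures = 13
MTBF = 86133 / 13
MTBF = 6625.6154

6625.6154


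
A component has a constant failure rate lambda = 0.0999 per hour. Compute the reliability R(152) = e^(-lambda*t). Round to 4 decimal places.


lambda = 0.0999
t = 152
lambda * t = 15.1848
R(t) = e^(-15.1848)
R(t) = 0.0

0.0


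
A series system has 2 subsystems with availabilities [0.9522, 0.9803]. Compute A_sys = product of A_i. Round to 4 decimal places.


Subsystems: [0.9522, 0.9803]
After subsystem 1 (A=0.9522): product = 0.9522
After subsystem 2 (A=0.9803): product = 0.9334
A_sys = 0.9334

0.9334


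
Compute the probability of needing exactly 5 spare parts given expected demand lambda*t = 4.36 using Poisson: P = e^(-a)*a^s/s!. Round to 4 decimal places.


a = 4.36, s = 5
e^(-a) = e^(-4.36) = 0.0128
a^s = 4.36^5 = 1575.5509
s! = 120
P = 0.0128 * 1575.5509 / 120
P = 0.1678

0.1678


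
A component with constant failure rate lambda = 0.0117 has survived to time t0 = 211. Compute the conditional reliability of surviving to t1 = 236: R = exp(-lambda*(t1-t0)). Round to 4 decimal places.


lambda = 0.0117
t0 = 211, t1 = 236
t1 - t0 = 25
lambda * (t1-t0) = 0.0117 * 25 = 0.2925
R = exp(-0.2925)
R = 0.7464

0.7464


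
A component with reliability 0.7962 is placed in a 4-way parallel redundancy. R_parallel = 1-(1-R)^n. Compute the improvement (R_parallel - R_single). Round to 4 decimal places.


R_single = 0.7962, n = 4
1 - R_single = 0.2038
(1 - R_single)^n = 0.2038^4 = 0.0017
R_parallel = 1 - 0.0017 = 0.9983
Improvement = 0.9983 - 0.7962
Improvement = 0.2021

0.2021


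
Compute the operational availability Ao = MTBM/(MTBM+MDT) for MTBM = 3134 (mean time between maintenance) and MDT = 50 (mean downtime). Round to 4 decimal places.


MTBM = 3134
MDT = 50
MTBM + MDT = 3184
Ao = 3134 / 3184
Ao = 0.9843

0.9843


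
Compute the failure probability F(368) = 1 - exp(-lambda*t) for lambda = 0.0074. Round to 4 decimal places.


lambda = 0.0074, t = 368
lambda * t = 2.7232
exp(-2.7232) = 0.0657
F(t) = 1 - 0.0657
F(t) = 0.9343

0.9343


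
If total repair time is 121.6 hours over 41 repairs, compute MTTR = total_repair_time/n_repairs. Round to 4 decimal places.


total_repair_time = 121.6
n_repairs = 41
MTTR = 121.6 / 41
MTTR = 2.9659

2.9659


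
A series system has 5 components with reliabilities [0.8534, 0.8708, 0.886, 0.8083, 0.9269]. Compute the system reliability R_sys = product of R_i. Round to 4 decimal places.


Components: [0.8534, 0.8708, 0.886, 0.8083, 0.9269]
After component 1 (R=0.8534): product = 0.8534
After component 2 (R=0.8708): product = 0.7431
After component 3 (R=0.886): product = 0.6584
After component 4 (R=0.8083): product = 0.5322
After component 5 (R=0.9269): product = 0.4933
R_sys = 0.4933

0.4933


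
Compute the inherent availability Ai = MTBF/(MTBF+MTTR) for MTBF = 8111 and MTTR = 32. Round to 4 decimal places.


MTBF = 8111
MTTR = 32
MTBF + MTTR = 8143
Ai = 8111 / 8143
Ai = 0.9961

0.9961


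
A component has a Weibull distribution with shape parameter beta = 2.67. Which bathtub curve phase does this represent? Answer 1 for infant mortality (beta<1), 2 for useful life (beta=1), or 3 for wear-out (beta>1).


beta = 2.67
Compare beta to 1:
beta < 1 => infant mortality (phase 1)
beta = 1 => useful life (phase 2)
beta > 1 => wear-out (phase 3)
Since beta = 2.67, this is wear-out (increasing failure rate)
Phase = 3

3


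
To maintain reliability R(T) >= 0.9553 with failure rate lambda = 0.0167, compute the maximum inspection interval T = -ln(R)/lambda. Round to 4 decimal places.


R_target = 0.9553
lambda = 0.0167
-ln(0.9553) = 0.0457
T = 0.0457 / 0.0167
T = 2.7383

2.7383


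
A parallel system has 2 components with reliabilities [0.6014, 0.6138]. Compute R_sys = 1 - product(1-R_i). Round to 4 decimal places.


Components: [0.6014, 0.6138]
(1 - 0.6014) = 0.3986, running product = 0.3986
(1 - 0.6138) = 0.3862, running product = 0.1539
Product of (1-R_i) = 0.1539
R_sys = 1 - 0.1539 = 0.8461

0.8461


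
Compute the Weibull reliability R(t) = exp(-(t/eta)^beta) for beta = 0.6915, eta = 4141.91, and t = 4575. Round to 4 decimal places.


beta = 0.6915, eta = 4141.91, t = 4575
t/eta = 4575 / 4141.91 = 1.1046
(t/eta)^beta = 1.1046^0.6915 = 1.0712
R(t) = exp(-1.0712)
R(t) = 0.3426

0.3426


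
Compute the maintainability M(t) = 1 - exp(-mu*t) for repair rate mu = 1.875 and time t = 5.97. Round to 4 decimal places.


mu = 1.875, t = 5.97
mu * t = 1.875 * 5.97 = 11.1937
exp(-11.1937) = 0.0
M(t) = 1 - 0.0
M(t) = 1.0

1.0


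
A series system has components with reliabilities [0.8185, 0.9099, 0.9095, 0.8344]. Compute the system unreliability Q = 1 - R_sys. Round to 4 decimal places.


Components: [0.8185, 0.9099, 0.9095, 0.8344]
After component 1: product = 0.8185
After component 2: product = 0.7448
After component 3: product = 0.6774
After component 4: product = 0.5652
R_sys = 0.5652
Q = 1 - 0.5652 = 0.4348

0.4348


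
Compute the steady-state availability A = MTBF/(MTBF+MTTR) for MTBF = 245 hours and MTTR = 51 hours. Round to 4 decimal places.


MTBF = 245
MTTR = 51
MTBF + MTTR = 296
A = 245 / 296
A = 0.8277

0.8277


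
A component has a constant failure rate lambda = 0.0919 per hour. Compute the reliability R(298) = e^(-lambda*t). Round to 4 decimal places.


lambda = 0.0919
t = 298
lambda * t = 27.3862
R(t) = e^(-27.3862)
R(t) = 0.0

0.0


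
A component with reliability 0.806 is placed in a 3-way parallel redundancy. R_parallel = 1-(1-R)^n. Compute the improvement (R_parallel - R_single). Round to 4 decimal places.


R_single = 0.806, n = 3
1 - R_single = 0.194
(1 - R_single)^n = 0.194^3 = 0.0073
R_parallel = 1 - 0.0073 = 0.9927
Improvement = 0.9927 - 0.806
Improvement = 0.1867

0.1867


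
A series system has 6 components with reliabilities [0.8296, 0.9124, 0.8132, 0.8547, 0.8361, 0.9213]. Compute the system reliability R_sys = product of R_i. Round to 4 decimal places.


Components: [0.8296, 0.9124, 0.8132, 0.8547, 0.8361, 0.9213]
After component 1 (R=0.8296): product = 0.8296
After component 2 (R=0.9124): product = 0.7569
After component 3 (R=0.8132): product = 0.6155
After component 4 (R=0.8547): product = 0.5261
After component 5 (R=0.8361): product = 0.4399
After component 6 (R=0.9213): product = 0.4053
R_sys = 0.4053

0.4053


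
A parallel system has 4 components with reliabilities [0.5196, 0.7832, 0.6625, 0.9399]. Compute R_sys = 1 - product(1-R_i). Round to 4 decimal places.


Components: [0.5196, 0.7832, 0.6625, 0.9399]
(1 - 0.5196) = 0.4804, running product = 0.4804
(1 - 0.7832) = 0.2168, running product = 0.1042
(1 - 0.6625) = 0.3375, running product = 0.0352
(1 - 0.9399) = 0.0601, running product = 0.0021
Product of (1-R_i) = 0.0021
R_sys = 1 - 0.0021 = 0.9979

0.9979


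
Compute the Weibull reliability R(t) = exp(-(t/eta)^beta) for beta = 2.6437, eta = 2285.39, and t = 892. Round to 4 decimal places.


beta = 2.6437, eta = 2285.39, t = 892
t/eta = 892 / 2285.39 = 0.3903
(t/eta)^beta = 0.3903^2.6437 = 0.0831
R(t) = exp(-0.0831)
R(t) = 0.9202

0.9202


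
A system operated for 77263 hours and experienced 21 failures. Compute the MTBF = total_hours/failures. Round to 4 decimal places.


total_hours = 77263
failures = 21
MTBF = 77263 / 21
MTBF = 3679.1905

3679.1905


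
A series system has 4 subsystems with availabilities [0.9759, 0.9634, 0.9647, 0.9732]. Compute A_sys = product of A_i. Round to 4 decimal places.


Subsystems: [0.9759, 0.9634, 0.9647, 0.9732]
After subsystem 1 (A=0.9759): product = 0.9759
After subsystem 2 (A=0.9634): product = 0.9402
After subsystem 3 (A=0.9647): product = 0.907
After subsystem 4 (A=0.9732): product = 0.8827
A_sys = 0.8827

0.8827


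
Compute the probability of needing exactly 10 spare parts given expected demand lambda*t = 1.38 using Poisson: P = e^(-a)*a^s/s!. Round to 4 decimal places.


a = 1.38, s = 10
e^(-a) = e^(-1.38) = 0.2516
a^s = 1.38^10 = 25.049
s! = 3628800
P = 0.2516 * 25.049 / 3628800
P = 0.0

0.0


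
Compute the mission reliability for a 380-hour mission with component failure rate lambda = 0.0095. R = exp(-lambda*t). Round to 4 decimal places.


lambda = 0.0095
mission_time = 380
lambda * t = 0.0095 * 380 = 3.61
R = exp(-3.61)
R = 0.0271

0.0271


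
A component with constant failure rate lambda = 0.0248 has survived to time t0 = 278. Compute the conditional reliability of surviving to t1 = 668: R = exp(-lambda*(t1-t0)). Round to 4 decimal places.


lambda = 0.0248
t0 = 278, t1 = 668
t1 - t0 = 390
lambda * (t1-t0) = 0.0248 * 390 = 9.672
R = exp(-9.672)
R = 0.0001

0.0001


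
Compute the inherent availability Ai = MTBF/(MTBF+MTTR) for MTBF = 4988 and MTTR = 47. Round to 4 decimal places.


MTBF = 4988
MTTR = 47
MTBF + MTTR = 5035
Ai = 4988 / 5035
Ai = 0.9907

0.9907


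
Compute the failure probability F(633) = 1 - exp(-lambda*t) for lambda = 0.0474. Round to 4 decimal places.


lambda = 0.0474, t = 633
lambda * t = 30.0042
exp(-30.0042) = 0.0
F(t) = 1 - 0.0
F(t) = 1.0

1.0


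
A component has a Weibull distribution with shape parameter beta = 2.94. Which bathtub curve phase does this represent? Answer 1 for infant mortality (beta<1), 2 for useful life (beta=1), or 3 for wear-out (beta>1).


beta = 2.94
Compare beta to 1:
beta < 1 => infant mortality (phase 1)
beta = 1 => useful life (phase 2)
beta > 1 => wear-out (phase 3)
Since beta = 2.94, this is wear-out (increasing failure rate)
Phase = 3

3


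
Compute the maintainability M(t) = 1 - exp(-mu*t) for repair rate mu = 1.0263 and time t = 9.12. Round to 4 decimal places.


mu = 1.0263, t = 9.12
mu * t = 1.0263 * 9.12 = 9.3599
exp(-9.3599) = 0.0001
M(t) = 1 - 0.0001
M(t) = 0.9999

0.9999


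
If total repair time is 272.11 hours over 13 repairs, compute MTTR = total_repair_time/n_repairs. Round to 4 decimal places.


total_repair_time = 272.11
n_repairs = 13
MTTR = 272.11 / 13
MTTR = 20.9315

20.9315


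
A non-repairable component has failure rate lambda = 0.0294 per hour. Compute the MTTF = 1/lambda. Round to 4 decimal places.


lambda = 0.0294
MTTF = 1 / 0.0294
MTTF = 34.0136

34.0136


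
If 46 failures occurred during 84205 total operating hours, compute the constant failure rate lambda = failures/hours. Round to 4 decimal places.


failures = 46
total_hours = 84205
lambda = 46 / 84205
lambda = 0.0005

0.0005


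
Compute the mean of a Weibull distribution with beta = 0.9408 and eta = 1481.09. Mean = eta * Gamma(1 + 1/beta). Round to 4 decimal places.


beta = 0.9408, eta = 1481.09
1/beta = 1.0629
1 + 1/beta = 2.0629
Gamma(2.0629) = 1.0283
Mean = 1481.09 * 1.0283
Mean = 1522.9396

1522.9396


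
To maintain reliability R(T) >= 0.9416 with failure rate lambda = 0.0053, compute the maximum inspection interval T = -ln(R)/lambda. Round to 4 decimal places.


R_target = 0.9416
lambda = 0.0053
-ln(0.9416) = 0.0602
T = 0.0602 / 0.0053
T = 11.3537

11.3537


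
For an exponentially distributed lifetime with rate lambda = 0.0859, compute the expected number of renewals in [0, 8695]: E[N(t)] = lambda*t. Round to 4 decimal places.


lambda = 0.0859
t = 8695
E[N(t)] = lambda * t
E[N(t)] = 0.0859 * 8695
E[N(t)] = 746.9005

746.9005


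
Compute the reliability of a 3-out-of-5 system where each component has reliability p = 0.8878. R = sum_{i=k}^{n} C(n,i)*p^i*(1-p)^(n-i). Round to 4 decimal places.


k = 3, n = 5, p = 0.8878
i=3: C(5,3)=10 * 0.8878^3 * 0.1122^2 = 0.0881
i=4: C(5,4)=5 * 0.8878^4 * 0.1122^1 = 0.3485
i=5: C(5,5)=1 * 0.8878^5 * 0.1122^0 = 0.5515
R = sum of terms = 0.9881

0.9881


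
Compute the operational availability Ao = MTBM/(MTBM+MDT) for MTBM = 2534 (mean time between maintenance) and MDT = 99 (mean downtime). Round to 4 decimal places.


MTBM = 2534
MDT = 99
MTBM + MDT = 2633
Ao = 2534 / 2633
Ao = 0.9624

0.9624


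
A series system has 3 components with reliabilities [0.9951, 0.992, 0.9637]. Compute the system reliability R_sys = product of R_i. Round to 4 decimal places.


Components: [0.9951, 0.992, 0.9637]
After component 1 (R=0.9951): product = 0.9951
After component 2 (R=0.992): product = 0.9871
After component 3 (R=0.9637): product = 0.9513
R_sys = 0.9513

0.9513


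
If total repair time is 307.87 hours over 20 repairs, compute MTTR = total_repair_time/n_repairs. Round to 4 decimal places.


total_repair_time = 307.87
n_repairs = 20
MTTR = 307.87 / 20
MTTR = 15.3935

15.3935


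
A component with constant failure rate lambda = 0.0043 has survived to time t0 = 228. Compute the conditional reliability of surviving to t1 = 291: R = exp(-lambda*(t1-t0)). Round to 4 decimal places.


lambda = 0.0043
t0 = 228, t1 = 291
t1 - t0 = 63
lambda * (t1-t0) = 0.0043 * 63 = 0.2709
R = exp(-0.2709)
R = 0.7627

0.7627


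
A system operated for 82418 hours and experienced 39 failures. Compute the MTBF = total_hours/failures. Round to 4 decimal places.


total_hours = 82418
failures = 39
MTBF = 82418 / 39
MTBF = 2113.2821

2113.2821


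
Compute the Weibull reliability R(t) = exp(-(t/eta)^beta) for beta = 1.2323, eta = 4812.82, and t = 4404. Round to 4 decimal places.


beta = 1.2323, eta = 4812.82, t = 4404
t/eta = 4404 / 4812.82 = 0.9151
(t/eta)^beta = 0.9151^1.2323 = 0.8964
R(t) = exp(-0.8964)
R(t) = 0.408

0.408


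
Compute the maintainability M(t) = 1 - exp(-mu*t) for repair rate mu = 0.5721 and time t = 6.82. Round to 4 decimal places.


mu = 0.5721, t = 6.82
mu * t = 0.5721 * 6.82 = 3.9017
exp(-3.9017) = 0.0202
M(t) = 1 - 0.0202
M(t) = 0.9798

0.9798


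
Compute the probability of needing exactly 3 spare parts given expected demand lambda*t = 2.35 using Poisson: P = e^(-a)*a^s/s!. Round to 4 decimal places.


a = 2.35, s = 3
e^(-a) = e^(-2.35) = 0.0954
a^s = 2.35^3 = 12.9779
s! = 6
P = 0.0954 * 12.9779 / 6
P = 0.2063

0.2063


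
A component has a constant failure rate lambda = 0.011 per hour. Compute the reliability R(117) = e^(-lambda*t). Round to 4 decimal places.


lambda = 0.011
t = 117
lambda * t = 1.287
R(t) = e^(-1.287)
R(t) = 0.2761

0.2761


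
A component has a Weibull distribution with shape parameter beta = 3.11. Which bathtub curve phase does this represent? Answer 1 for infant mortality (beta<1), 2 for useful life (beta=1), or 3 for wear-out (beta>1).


beta = 3.11
Compare beta to 1:
beta < 1 => infant mortality (phase 1)
beta = 1 => useful life (phase 2)
beta > 1 => wear-out (phase 3)
Since beta = 3.11, this is wear-out (increasing failure rate)
Phase = 3

3


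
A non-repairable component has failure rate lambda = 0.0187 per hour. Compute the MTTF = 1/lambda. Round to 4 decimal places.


lambda = 0.0187
MTTF = 1 / 0.0187
MTTF = 53.4759

53.4759


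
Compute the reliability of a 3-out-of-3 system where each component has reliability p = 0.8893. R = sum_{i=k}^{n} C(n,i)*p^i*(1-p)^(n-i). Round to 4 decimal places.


k = 3, n = 3, p = 0.8893
i=3: C(3,3)=1 * 0.8893^3 * 0.1107^0 = 0.7033
R = sum of terms = 0.7033

0.7033


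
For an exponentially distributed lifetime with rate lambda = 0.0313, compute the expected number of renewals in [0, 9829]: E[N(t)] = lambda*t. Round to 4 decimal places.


lambda = 0.0313
t = 9829
E[N(t)] = lambda * t
E[N(t)] = 0.0313 * 9829
E[N(t)] = 307.6477

307.6477


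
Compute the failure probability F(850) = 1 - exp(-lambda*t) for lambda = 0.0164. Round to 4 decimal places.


lambda = 0.0164, t = 850
lambda * t = 13.94
exp(-13.94) = 0.0
F(t) = 1 - 0.0
F(t) = 1.0

1.0


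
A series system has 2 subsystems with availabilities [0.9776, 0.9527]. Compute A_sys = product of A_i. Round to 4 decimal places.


Subsystems: [0.9776, 0.9527]
After subsystem 1 (A=0.9776): product = 0.9776
After subsystem 2 (A=0.9527): product = 0.9314
A_sys = 0.9314

0.9314


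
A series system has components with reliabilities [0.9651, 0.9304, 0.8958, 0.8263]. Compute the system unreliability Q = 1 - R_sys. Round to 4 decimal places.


Components: [0.9651, 0.9304, 0.8958, 0.8263]
After component 1: product = 0.9651
After component 2: product = 0.8979
After component 3: product = 0.8044
After component 4: product = 0.6646
R_sys = 0.6646
Q = 1 - 0.6646 = 0.3354

0.3354


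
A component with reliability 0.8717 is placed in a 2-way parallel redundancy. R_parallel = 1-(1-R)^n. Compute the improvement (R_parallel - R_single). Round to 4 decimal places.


R_single = 0.8717, n = 2
1 - R_single = 0.1283
(1 - R_single)^n = 0.1283^2 = 0.0165
R_parallel = 1 - 0.0165 = 0.9835
Improvement = 0.9835 - 0.8717
Improvement = 0.1118

0.1118


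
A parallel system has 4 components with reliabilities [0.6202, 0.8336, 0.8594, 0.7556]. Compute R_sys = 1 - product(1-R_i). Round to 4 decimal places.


Components: [0.6202, 0.8336, 0.8594, 0.7556]
(1 - 0.6202) = 0.3798, running product = 0.3798
(1 - 0.8336) = 0.1664, running product = 0.0632
(1 - 0.8594) = 0.1406, running product = 0.0089
(1 - 0.7556) = 0.2444, running product = 0.0022
Product of (1-R_i) = 0.0022
R_sys = 1 - 0.0022 = 0.9978

0.9978


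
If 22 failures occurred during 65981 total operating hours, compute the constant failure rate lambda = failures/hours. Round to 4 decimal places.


failures = 22
total_hours = 65981
lambda = 22 / 65981
lambda = 0.0003

0.0003


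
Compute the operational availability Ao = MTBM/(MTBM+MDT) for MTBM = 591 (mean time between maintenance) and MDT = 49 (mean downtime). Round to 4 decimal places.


MTBM = 591
MDT = 49
MTBM + MDT = 640
Ao = 591 / 640
Ao = 0.9234

0.9234


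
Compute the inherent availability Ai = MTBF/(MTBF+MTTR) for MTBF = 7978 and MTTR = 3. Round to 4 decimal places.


MTBF = 7978
MTTR = 3
MTBF + MTTR = 7981
Ai = 7978 / 7981
Ai = 0.9996

0.9996


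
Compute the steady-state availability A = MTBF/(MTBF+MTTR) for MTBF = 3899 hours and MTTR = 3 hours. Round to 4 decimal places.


MTBF = 3899
MTTR = 3
MTBF + MTTR = 3902
A = 3899 / 3902
A = 0.9992

0.9992


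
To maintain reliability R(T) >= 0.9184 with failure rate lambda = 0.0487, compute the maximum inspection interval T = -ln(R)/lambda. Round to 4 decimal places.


R_target = 0.9184
lambda = 0.0487
-ln(0.9184) = 0.0851
T = 0.0851 / 0.0487
T = 1.7479

1.7479


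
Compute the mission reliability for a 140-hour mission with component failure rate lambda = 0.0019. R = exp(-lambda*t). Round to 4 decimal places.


lambda = 0.0019
mission_time = 140
lambda * t = 0.0019 * 140 = 0.266
R = exp(-0.266)
R = 0.7664

0.7664


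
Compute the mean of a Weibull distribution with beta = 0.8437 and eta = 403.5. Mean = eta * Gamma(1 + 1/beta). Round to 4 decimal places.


beta = 0.8437, eta = 403.5
1/beta = 1.1853
1 + 1/beta = 2.1853
Gamma(2.1853) = 1.0931
Mean = 403.5 * 1.0931
Mean = 441.0512

441.0512


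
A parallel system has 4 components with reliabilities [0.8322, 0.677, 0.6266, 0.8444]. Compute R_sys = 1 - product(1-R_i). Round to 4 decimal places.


Components: [0.8322, 0.677, 0.6266, 0.8444]
(1 - 0.8322) = 0.1678, running product = 0.1678
(1 - 0.677) = 0.323, running product = 0.0542
(1 - 0.6266) = 0.3734, running product = 0.0202
(1 - 0.8444) = 0.1556, running product = 0.0031
Product of (1-R_i) = 0.0031
R_sys = 1 - 0.0031 = 0.9969

0.9969


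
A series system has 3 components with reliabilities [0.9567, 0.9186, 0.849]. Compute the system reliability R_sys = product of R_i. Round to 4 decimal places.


Components: [0.9567, 0.9186, 0.849]
After component 1 (R=0.9567): product = 0.9567
After component 2 (R=0.9186): product = 0.8788
After component 3 (R=0.849): product = 0.7461
R_sys = 0.7461

0.7461


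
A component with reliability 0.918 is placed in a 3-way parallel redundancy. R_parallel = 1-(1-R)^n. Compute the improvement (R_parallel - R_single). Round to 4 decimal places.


R_single = 0.918, n = 3
1 - R_single = 0.082
(1 - R_single)^n = 0.082^3 = 0.0006
R_parallel = 1 - 0.0006 = 0.9994
Improvement = 0.9994 - 0.918
Improvement = 0.0814

0.0814


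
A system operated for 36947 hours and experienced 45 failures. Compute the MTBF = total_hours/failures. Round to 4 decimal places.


total_hours = 36947
failures = 45
MTBF = 36947 / 45
MTBF = 821.0444

821.0444


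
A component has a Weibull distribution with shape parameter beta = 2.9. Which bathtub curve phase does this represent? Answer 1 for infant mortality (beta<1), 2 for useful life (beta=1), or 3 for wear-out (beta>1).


beta = 2.9
Compare beta to 1:
beta < 1 => infant mortality (phase 1)
beta = 1 => useful life (phase 2)
beta > 1 => wear-out (phase 3)
Since beta = 2.9, this is wear-out (increasing failure rate)
Phase = 3

3


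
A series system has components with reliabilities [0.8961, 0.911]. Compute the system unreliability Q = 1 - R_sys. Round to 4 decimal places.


Components: [0.8961, 0.911]
After component 1: product = 0.8961
After component 2: product = 0.8163
R_sys = 0.8163
Q = 1 - 0.8163 = 0.1837

0.1837


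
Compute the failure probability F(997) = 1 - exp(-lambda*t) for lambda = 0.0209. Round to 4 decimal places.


lambda = 0.0209, t = 997
lambda * t = 20.8373
exp(-20.8373) = 0.0
F(t) = 1 - 0.0
F(t) = 1.0

1.0


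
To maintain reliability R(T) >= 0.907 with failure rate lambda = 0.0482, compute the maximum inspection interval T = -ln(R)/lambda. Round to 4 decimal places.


R_target = 0.907
lambda = 0.0482
-ln(0.907) = 0.0976
T = 0.0976 / 0.0482
T = 2.0252

2.0252


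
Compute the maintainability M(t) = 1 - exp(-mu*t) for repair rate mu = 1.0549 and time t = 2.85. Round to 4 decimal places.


mu = 1.0549, t = 2.85
mu * t = 1.0549 * 2.85 = 3.0065
exp(-3.0065) = 0.0495
M(t) = 1 - 0.0495
M(t) = 0.9505

0.9505


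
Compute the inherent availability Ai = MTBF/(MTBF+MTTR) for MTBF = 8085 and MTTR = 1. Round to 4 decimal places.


MTBF = 8085
MTTR = 1
MTBF + MTTR = 8086
Ai = 8085 / 8086
Ai = 0.9999

0.9999


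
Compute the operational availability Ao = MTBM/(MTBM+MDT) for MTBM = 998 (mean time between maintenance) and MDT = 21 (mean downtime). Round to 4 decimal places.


MTBM = 998
MDT = 21
MTBM + MDT = 1019
Ao = 998 / 1019
Ao = 0.9794

0.9794


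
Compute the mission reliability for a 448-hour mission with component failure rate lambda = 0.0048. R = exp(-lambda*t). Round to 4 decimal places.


lambda = 0.0048
mission_time = 448
lambda * t = 0.0048 * 448 = 2.1504
R = exp(-2.1504)
R = 0.1164

0.1164


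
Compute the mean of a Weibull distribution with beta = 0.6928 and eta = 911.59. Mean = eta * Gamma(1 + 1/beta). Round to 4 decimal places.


beta = 0.6928, eta = 911.59
1/beta = 1.4434
1 + 1/beta = 2.4434
Gamma(2.4434) = 1.2785
Mean = 911.59 * 1.2785
Mean = 1165.4696

1165.4696


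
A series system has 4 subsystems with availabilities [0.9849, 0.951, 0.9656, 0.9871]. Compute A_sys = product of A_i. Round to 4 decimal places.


Subsystems: [0.9849, 0.951, 0.9656, 0.9871]
After subsystem 1 (A=0.9849): product = 0.9849
After subsystem 2 (A=0.951): product = 0.9366
After subsystem 3 (A=0.9656): product = 0.9044
After subsystem 4 (A=0.9871): product = 0.8928
A_sys = 0.8928

0.8928


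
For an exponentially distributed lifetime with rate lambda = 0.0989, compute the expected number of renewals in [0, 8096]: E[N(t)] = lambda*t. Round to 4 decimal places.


lambda = 0.0989
t = 8096
E[N(t)] = lambda * t
E[N(t)] = 0.0989 * 8096
E[N(t)] = 800.6944

800.6944


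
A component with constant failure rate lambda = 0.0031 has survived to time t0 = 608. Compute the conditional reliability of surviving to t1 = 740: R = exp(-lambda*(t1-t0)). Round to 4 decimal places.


lambda = 0.0031
t0 = 608, t1 = 740
t1 - t0 = 132
lambda * (t1-t0) = 0.0031 * 132 = 0.4092
R = exp(-0.4092)
R = 0.6642

0.6642


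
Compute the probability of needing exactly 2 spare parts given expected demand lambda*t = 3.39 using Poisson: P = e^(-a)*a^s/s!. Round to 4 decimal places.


a = 3.39, s = 2
e^(-a) = e^(-3.39) = 0.0337
a^s = 3.39^2 = 11.4921
s! = 2
P = 0.0337 * 11.4921 / 2
P = 0.1937

0.1937


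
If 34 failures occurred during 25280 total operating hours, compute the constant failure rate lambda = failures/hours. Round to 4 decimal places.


failures = 34
total_hours = 25280
lambda = 34 / 25280
lambda = 0.0013

0.0013


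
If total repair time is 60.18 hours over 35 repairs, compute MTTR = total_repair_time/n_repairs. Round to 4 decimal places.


total_repair_time = 60.18
n_repairs = 35
MTTR = 60.18 / 35
MTTR = 1.7194

1.7194


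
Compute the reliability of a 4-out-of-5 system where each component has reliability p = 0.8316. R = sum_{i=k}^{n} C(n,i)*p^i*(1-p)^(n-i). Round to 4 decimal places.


k = 4, n = 5, p = 0.8316
i=4: C(5,4)=5 * 0.8316^4 * 0.1684^1 = 0.4027
i=5: C(5,5)=1 * 0.8316^5 * 0.1684^0 = 0.3977
R = sum of terms = 0.8004

0.8004


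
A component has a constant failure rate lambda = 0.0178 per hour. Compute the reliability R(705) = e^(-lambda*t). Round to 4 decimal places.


lambda = 0.0178
t = 705
lambda * t = 12.549
R(t) = e^(-12.549)
R(t) = 0.0

0.0


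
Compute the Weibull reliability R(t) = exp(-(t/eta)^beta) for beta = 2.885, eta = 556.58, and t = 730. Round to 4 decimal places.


beta = 2.885, eta = 556.58, t = 730
t/eta = 730 / 556.58 = 1.3116
(t/eta)^beta = 1.3116^2.885 = 2.187
R(t) = exp(-2.187)
R(t) = 0.1123

0.1123


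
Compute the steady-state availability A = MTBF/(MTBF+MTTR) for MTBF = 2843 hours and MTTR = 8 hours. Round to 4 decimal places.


MTBF = 2843
MTTR = 8
MTBF + MTTR = 2851
A = 2843 / 2851
A = 0.9972

0.9972


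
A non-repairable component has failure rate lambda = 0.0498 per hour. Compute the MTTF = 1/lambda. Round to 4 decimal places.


lambda = 0.0498
MTTF = 1 / 0.0498
MTTF = 20.0803

20.0803


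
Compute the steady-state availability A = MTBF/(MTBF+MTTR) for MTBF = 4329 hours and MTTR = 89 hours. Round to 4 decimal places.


MTBF = 4329
MTTR = 89
MTBF + MTTR = 4418
A = 4329 / 4418
A = 0.9799

0.9799


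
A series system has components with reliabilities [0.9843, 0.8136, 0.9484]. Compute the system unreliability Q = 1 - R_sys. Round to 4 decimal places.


Components: [0.9843, 0.8136, 0.9484]
After component 1: product = 0.9843
After component 2: product = 0.8008
After component 3: product = 0.7595
R_sys = 0.7595
Q = 1 - 0.7595 = 0.2405

0.2405


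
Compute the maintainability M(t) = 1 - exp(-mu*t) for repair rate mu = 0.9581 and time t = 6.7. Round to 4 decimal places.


mu = 0.9581, t = 6.7
mu * t = 0.9581 * 6.7 = 6.4193
exp(-6.4193) = 0.0016
M(t) = 1 - 0.0016
M(t) = 0.9984

0.9984


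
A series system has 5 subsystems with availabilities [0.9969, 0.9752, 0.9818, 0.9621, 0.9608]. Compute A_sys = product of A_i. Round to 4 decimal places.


Subsystems: [0.9969, 0.9752, 0.9818, 0.9621, 0.9608]
After subsystem 1 (A=0.9969): product = 0.9969
After subsystem 2 (A=0.9752): product = 0.9722
After subsystem 3 (A=0.9818): product = 0.9545
After subsystem 4 (A=0.9621): product = 0.9183
After subsystem 5 (A=0.9608): product = 0.8823
A_sys = 0.8823

0.8823


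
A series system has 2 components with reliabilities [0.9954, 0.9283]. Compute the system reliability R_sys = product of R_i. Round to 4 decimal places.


Components: [0.9954, 0.9283]
After component 1 (R=0.9954): product = 0.9954
After component 2 (R=0.9283): product = 0.924
R_sys = 0.924

0.924


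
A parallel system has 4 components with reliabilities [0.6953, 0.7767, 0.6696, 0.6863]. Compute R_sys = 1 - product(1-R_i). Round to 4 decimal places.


Components: [0.6953, 0.7767, 0.6696, 0.6863]
(1 - 0.6953) = 0.3047, running product = 0.3047
(1 - 0.7767) = 0.2233, running product = 0.068
(1 - 0.6696) = 0.3304, running product = 0.0225
(1 - 0.6863) = 0.3137, running product = 0.0071
Product of (1-R_i) = 0.0071
R_sys = 1 - 0.0071 = 0.9929

0.9929


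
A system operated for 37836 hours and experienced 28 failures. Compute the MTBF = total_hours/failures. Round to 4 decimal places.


total_hours = 37836
failures = 28
MTBF = 37836 / 28
MTBF = 1351.2857

1351.2857


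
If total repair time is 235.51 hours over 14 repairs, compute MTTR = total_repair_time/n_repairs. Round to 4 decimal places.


total_repair_time = 235.51
n_repairs = 14
MTTR = 235.51 / 14
MTTR = 16.8221

16.8221


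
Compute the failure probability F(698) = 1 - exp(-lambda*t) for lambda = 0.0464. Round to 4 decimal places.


lambda = 0.0464, t = 698
lambda * t = 32.3872
exp(-32.3872) = 0.0
F(t) = 1 - 0.0
F(t) = 1.0

1.0


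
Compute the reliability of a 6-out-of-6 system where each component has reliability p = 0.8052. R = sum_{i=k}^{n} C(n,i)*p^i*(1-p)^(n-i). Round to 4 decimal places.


k = 6, n = 6, p = 0.8052
i=6: C(6,6)=1 * 0.8052^6 * 0.1948^0 = 0.2725
R = sum of terms = 0.2725

0.2725


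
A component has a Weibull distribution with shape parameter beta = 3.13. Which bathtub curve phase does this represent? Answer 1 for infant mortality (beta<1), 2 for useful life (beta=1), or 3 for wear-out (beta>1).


beta = 3.13
Compare beta to 1:
beta < 1 => infant mortality (phase 1)
beta = 1 => useful life (phase 2)
beta > 1 => wear-out (phase 3)
Since beta = 3.13, this is wear-out (increasing failure rate)
Phase = 3

3


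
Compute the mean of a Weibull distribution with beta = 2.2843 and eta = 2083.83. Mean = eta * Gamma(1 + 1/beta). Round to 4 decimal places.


beta = 2.2843, eta = 2083.83
1/beta = 0.4378
1 + 1/beta = 1.4378
Gamma(1.4378) = 0.8858
Mean = 2083.83 * 0.8858
Mean = 1845.9587

1845.9587


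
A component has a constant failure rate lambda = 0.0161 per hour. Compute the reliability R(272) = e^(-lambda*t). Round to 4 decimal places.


lambda = 0.0161
t = 272
lambda * t = 4.3792
R(t) = e^(-4.3792)
R(t) = 0.0125

0.0125


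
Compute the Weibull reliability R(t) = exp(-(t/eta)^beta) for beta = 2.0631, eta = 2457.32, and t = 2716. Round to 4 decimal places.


beta = 2.0631, eta = 2457.32, t = 2716
t/eta = 2716 / 2457.32 = 1.1053
(t/eta)^beta = 1.1053^2.0631 = 1.2294
R(t) = exp(-1.2294)
R(t) = 0.2925

0.2925


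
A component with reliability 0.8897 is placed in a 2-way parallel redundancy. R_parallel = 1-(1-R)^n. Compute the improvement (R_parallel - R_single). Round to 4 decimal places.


R_single = 0.8897, n = 2
1 - R_single = 0.1103
(1 - R_single)^n = 0.1103^2 = 0.0122
R_parallel = 1 - 0.0122 = 0.9878
Improvement = 0.9878 - 0.8897
Improvement = 0.0981

0.0981


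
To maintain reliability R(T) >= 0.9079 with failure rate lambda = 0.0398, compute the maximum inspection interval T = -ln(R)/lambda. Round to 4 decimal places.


R_target = 0.9079
lambda = 0.0398
-ln(0.9079) = 0.0966
T = 0.0966 / 0.0398
T = 2.4277

2.4277


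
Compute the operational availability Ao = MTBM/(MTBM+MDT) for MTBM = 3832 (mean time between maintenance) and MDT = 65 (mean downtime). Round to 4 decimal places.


MTBM = 3832
MDT = 65
MTBM + MDT = 3897
Ao = 3832 / 3897
Ao = 0.9833

0.9833


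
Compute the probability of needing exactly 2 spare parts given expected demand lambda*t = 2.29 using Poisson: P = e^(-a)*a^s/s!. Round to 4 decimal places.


a = 2.29, s = 2
e^(-a) = e^(-2.29) = 0.1013
a^s = 2.29^2 = 5.2441
s! = 2
P = 0.1013 * 5.2441 / 2
P = 0.2655

0.2655


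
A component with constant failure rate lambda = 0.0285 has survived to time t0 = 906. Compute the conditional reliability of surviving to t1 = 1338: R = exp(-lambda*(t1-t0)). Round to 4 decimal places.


lambda = 0.0285
t0 = 906, t1 = 1338
t1 - t0 = 432
lambda * (t1-t0) = 0.0285 * 432 = 12.312
R = exp(-12.312)
R = 0.0

0.0


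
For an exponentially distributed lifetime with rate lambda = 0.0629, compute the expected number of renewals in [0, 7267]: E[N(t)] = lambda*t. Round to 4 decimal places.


lambda = 0.0629
t = 7267
E[N(t)] = lambda * t
E[N(t)] = 0.0629 * 7267
E[N(t)] = 457.0943

457.0943


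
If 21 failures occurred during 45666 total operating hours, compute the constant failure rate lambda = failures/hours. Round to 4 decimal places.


failures = 21
total_hours = 45666
lambda = 21 / 45666
lambda = 0.0005

0.0005


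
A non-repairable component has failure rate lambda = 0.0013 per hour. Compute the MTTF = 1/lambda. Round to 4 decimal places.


lambda = 0.0013
MTTF = 1 / 0.0013
MTTF = 769.2308

769.2308


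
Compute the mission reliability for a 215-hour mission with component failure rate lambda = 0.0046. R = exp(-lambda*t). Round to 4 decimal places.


lambda = 0.0046
mission_time = 215
lambda * t = 0.0046 * 215 = 0.989
R = exp(-0.989)
R = 0.3719

0.3719


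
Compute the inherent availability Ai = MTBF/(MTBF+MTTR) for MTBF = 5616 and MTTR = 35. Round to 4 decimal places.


MTBF = 5616
MTTR = 35
MTBF + MTTR = 5651
Ai = 5616 / 5651
Ai = 0.9938

0.9938


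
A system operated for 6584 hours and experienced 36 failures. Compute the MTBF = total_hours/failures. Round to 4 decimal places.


total_hours = 6584
failures = 36
MTBF = 6584 / 36
MTBF = 182.8889

182.8889


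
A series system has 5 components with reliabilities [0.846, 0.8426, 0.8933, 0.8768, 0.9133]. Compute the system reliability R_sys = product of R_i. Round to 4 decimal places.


Components: [0.846, 0.8426, 0.8933, 0.8768, 0.9133]
After component 1 (R=0.846): product = 0.846
After component 2 (R=0.8426): product = 0.7128
After component 3 (R=0.8933): product = 0.6368
After component 4 (R=0.8768): product = 0.5583
After component 5 (R=0.9133): product = 0.5099
R_sys = 0.5099

0.5099


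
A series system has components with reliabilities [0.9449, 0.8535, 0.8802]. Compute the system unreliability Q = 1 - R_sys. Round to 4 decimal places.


Components: [0.9449, 0.8535, 0.8802]
After component 1: product = 0.9449
After component 2: product = 0.8065
After component 3: product = 0.7099
R_sys = 0.7099
Q = 1 - 0.7099 = 0.2901

0.2901


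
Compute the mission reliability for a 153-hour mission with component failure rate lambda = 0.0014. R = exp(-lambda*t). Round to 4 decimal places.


lambda = 0.0014
mission_time = 153
lambda * t = 0.0014 * 153 = 0.2142
R = exp(-0.2142)
R = 0.8072

0.8072


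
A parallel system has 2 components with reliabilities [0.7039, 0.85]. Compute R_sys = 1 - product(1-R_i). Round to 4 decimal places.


Components: [0.7039, 0.85]
(1 - 0.7039) = 0.2961, running product = 0.2961
(1 - 0.85) = 0.15, running product = 0.0444
Product of (1-R_i) = 0.0444
R_sys = 1 - 0.0444 = 0.9556

0.9556


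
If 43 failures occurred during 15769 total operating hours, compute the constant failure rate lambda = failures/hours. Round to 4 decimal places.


failures = 43
total_hours = 15769
lambda = 43 / 15769
lambda = 0.0027

0.0027


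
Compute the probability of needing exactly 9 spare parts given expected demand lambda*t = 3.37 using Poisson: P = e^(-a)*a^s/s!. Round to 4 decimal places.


a = 3.37, s = 9
e^(-a) = e^(-3.37) = 0.0344
a^s = 3.37^9 = 56062.0672
s! = 362880
P = 0.0344 * 56062.0672 / 362880
P = 0.0053

0.0053


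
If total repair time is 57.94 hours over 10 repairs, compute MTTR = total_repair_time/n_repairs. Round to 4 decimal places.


total_repair_time = 57.94
n_repairs = 10
MTTR = 57.94 / 10
MTTR = 5.794

5.794


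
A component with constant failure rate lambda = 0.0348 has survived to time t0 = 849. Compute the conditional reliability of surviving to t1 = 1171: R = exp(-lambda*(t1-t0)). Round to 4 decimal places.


lambda = 0.0348
t0 = 849, t1 = 1171
t1 - t0 = 322
lambda * (t1-t0) = 0.0348 * 322 = 11.2056
R = exp(-11.2056)
R = 0.0

0.0
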